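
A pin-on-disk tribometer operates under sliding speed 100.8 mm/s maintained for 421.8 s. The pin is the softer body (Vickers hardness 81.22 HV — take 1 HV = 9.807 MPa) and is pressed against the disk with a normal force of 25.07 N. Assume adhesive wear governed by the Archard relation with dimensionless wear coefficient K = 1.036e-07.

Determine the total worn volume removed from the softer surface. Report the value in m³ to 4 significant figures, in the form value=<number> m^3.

value=1.386e-13 m^3

All arithmetic carries full float precision, and shown intermediates are rounded; rounded just once: four significant figures.
Sliding speed v = 100.8 mm/s = 0.1008 m/s. Distance L = v·t = 0.1008 m/s × 421.8 s = 42.52 m.
Hardness H = 81.22 HV × 9.807 MPa/HV = 796.5 MPa = 7.965e+08 Pa.
Collected in SI base units: W = 25.07 N, H = 7.965e+08 Pa, K = 1.036e-07.
By Archard's law, V = K·W·L/H = 1.036e-07 · 25.07 · 42.52 / 7.965e+08 = 1.386e-13 m³.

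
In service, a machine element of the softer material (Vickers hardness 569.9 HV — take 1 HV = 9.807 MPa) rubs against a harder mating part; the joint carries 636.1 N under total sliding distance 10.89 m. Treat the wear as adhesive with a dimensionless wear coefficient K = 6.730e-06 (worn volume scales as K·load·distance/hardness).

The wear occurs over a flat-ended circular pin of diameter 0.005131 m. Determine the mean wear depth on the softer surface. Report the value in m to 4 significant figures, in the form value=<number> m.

Every step runs at full precision; intermediates are displayed rounded, and a single final rounding, at four significant digits.
Hardness H = 569.9 HV × 9.807 MPa/HV = 5589 MPa = 5.589e+09 Pa.
Contact area A = π·d²/4 = π·(0.005131 m)²/4 = 2.068e-05 m².
SI base units throughout: W = 636.1 N, H = 5.589e+09 Pa, K = 6.730e-06.
Archard volume V = K·W·L/H = 6.730e-06 · 636.1 · 10.89 / 5.589e+09 = 8.341e-12 m³.
Wear depth h = V/A = 8.341e-12 / 2.068e-05 = 4.034e-07 m.

value=4.034e-07 m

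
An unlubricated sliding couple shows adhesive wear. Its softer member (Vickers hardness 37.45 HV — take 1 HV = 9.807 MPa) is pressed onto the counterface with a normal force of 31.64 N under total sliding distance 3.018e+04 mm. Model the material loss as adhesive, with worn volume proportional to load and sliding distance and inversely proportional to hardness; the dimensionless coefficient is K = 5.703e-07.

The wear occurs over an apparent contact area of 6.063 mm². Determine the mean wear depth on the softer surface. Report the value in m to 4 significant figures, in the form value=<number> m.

Each operation carries full precision — printed values are rounded — a single final rounding, at 4 significant digits.
Convert: Path length L = 3.018e+04 mm = 30.18 m.
Convert: Hardness H = 37.45 HV × 9.807 MPa/HV = 367.3 MPa = 3.673e+08 Pa.
Convert: Contact area A = 6.063 mm² = 6.063e-06 m².
As SI base values: W = 31.64 N, H = 3.673e+08 Pa, K = 5.703e-07.
By Archard's law, V = K·W·L/H = 5.703e-07 · 31.64 · 30.18 / 3.673e+08 = 1.483e-12 m³.
Wear depth h = V/A = 1.483e-12 / 6.063e-06 = 2.446e-07 m.

value=2.446e-07 m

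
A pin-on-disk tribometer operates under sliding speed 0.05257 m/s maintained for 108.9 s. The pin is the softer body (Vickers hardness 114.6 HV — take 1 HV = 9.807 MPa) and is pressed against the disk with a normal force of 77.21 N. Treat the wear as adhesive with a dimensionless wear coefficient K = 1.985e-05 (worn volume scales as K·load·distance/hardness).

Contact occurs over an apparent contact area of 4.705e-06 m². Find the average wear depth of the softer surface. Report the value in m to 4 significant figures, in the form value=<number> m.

The intermediates are printed rounded, and every step keeps exact precision, and a single final rounding: four significant figures.
Distance covered L = v·t = 0.05257 m/s × 108.9 s = 5.725 m.
Hardness H = 114.6 HV × 9.807 MPa/HV = 1124 MPa = 1.124e+09 Pa.
Expressed in SI base units: W = 77.21 N, H = 1.124e+09 Pa, K = 1.985e-05.
Archard volume V = K·W·L/H = 1.985e-05 · 77.21 · 5.725 / 1.124e+09 = 7.807e-12 m³.
Wear depth h = V/A = 7.807e-12 / 4.705e-06 = 1.659e-06 m.

value=1.659e-06 m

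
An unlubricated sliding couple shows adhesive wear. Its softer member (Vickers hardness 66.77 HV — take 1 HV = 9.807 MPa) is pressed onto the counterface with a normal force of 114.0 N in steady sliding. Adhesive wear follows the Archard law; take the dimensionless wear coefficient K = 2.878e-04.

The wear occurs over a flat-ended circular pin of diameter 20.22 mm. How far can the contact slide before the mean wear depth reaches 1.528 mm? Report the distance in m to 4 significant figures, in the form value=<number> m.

value=9793 m

Intermediates are printed rounded — all working math holds exact precision, and one final rounding, at 4 significant figures.
Convert: Hardness H = 66.77 HV × 9.807 MPa/HV = 654.8 MPa = 6.548e+08 Pa.
Convert: Pin diameter d = 20.22 mm = 0.02022 m. Contact area A = π·d²/4 = π·(0.02022 m)²/4 = 3.211e-04 m².
Convert: Depth limit h_lim = 1.528 mm = 0.001528 m.
Restated in SI base units: W = 114.0 N, H = 6.548e+08 Pa, K = 2.878e-04.
Limit volume V_lim = h_lim·A = 0.001528 · 3.211e-04 = 4.907e-07 m³.
Sliding life L = V_lim·H/(K·W) = 4.907e-07 · 6.548e+08 / (2.878e-04 · 114.0) = 9793 m.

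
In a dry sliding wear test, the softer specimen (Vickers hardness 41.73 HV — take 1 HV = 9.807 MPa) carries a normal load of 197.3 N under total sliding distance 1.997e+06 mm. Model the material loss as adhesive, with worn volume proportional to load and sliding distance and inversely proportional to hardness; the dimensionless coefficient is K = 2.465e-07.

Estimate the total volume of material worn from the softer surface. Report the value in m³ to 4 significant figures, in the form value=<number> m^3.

value=2.373e-10 m^3

All working math maintains full precision — intermediate values are displayed rounded — a single final rounding to 4 significant digits.
Convert: Total distance L = 1.997e+06 mm = 1997 m.
Convert: Hardness H = 41.73 HV × 9.807 MPa/HV = 409.2 MPa = 4.092e+08 Pa.
As SI base values: W = 197.3 N, H = 4.092e+08 Pa, K = 2.465e-07.
Worn volume V = K·W·L/H = 2.465e-07 · 197.3 · 1997 / 4.092e+08 = 2.373e-10 m³.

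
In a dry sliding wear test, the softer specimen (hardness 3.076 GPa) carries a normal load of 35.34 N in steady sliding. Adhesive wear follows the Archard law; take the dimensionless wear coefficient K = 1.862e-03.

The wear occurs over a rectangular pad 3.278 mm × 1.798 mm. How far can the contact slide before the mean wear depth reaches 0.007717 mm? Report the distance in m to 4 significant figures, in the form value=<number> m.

Each operation maintains exact precision; printed values are rounded; rounded once at the end to four significant digits.
Hardness H = 3.076 GPa = 3.076e+09 Pa.
Pad sides 3.278 mm × 1.798 mm = 0.003278 m × 0.001798 m. Contact area A = 0.003278 m × 0.001798 m = 5.894e-06 m².
Depth limit h_lim = 0.007717 mm = 7.717e-06 m.
In SI base units, W = 35.34 N, H = 3.076e+09 Pa, K = 1.862e-03.
Volume at the limit: V_lim = h_lim·A = 7.717e-06 · 5.894e-06 = 4.548e-11 m³.
Sliding life L = V_lim·H/(K·W) = 4.548e-11 · 3.076e+09 / (1.862e-03 · 35.34) = 2.126 m.

value=2.126 m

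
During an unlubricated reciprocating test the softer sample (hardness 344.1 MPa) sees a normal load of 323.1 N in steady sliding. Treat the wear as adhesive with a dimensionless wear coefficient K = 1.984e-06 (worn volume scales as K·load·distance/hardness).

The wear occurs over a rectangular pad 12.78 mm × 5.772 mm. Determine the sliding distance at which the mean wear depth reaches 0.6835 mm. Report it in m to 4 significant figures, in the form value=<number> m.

Intermediate values appear rounded; all working math keeps full precision. Rounded just once to 4 significant figures.
Convert: Hardness H = 344.1 MPa = 3.441e+08 Pa.
Convert: Pad sides 12.78 mm × 5.772 mm = 0.01278 m × 0.005772 m. Contact area A = 0.01278 m × 0.005772 m = 7.377e-05 m².
Convert: Depth limit h_lim = 0.6835 mm = 6.835e-04 m.
Restated in SI base units: W = 323.1 N, H = 3.441e+08 Pa, K = 1.984e-06.
Volume at the limit: V_lim = h_lim·A = 6.835e-04 · 7.377e-05 = 5.042e-08 m³.
Life L = V_lim·H/(K·W) = 5.042e-08 · 3.441e+08 / (1.984e-06 · 323.1) = 2.706e+04 m.

value=2.706e+04 m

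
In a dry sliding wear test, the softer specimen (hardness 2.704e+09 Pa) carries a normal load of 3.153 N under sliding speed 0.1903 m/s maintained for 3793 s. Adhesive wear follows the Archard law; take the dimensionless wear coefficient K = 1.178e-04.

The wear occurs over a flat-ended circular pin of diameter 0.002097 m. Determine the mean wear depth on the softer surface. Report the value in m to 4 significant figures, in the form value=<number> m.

Intermediates are shown rounded, and the computation holds full float precision, and a single final rounding, at four significant figures.
Path length L = v·t = 0.1903 m/s × 3793 s = 721.8 m.
Contact area A = π·d²/4 = π·(0.002097 m)²/4 = 3.454e-06 m².
As SI base values: W = 3.153 N, H = 2.704e+09 Pa, K = 1.178e-04.
Wear volume V = K·W·L/H = 1.178e-04 · 3.153 · 721.8 / 2.704e+09 = 9.915e-11 m³.
Depth of wear h = V/A = 9.915e-11 / 3.454e-06 = 2.871e-05 m.

value=2.871e-05 m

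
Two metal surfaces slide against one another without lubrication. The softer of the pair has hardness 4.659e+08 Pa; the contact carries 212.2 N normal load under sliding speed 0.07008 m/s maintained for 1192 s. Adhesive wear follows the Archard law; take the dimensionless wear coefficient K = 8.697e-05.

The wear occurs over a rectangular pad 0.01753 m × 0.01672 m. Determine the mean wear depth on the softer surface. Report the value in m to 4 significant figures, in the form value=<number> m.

Every step runs at exact precision — intermediate values are printed rounded — a single final rounding: 4 significant digits.
Distance L = v·t = 0.07008 m/s × 1192 s = 83.54 m.
Contact area A = 0.01753 m × 0.01672 m = 2.931e-04 m².
Working in SI base units: W = 212.2 N, H = 4.659e+08 Pa, K = 8.697e-05.
By Archard's law, V = K·W·L/H = 8.697e-05 · 212.2 · 83.54 / 4.659e+08 = 3.309e-09 m³.
Average depth h = V/A = 3.309e-09 / 2.931e-04 = 1.129e-05 m.

value=1.129e-05 m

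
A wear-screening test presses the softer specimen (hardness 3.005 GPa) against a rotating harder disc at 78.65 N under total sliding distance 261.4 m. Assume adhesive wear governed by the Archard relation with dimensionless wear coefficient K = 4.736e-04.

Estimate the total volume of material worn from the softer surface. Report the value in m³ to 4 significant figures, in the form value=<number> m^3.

value=3.240e-09 m^3

All working math maintains full precision. Printed values are rounded — rounded just once: four significant digits.
Convert: Hardness H = 3.005 GPa = 3.005e+09 Pa.
SI base units throughout: W = 78.65 N, H = 3.005e+09 Pa, K = 4.736e-04.
Archard relation: V = K·W·L/H = 4.736e-04 · 78.65 · 261.4 / 3.005e+09 = 3.240e-09 m³.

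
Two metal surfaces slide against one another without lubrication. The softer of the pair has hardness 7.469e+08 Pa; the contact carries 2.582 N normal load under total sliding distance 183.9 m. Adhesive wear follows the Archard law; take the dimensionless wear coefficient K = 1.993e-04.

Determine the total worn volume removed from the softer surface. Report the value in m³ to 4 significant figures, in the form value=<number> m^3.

Each operation holds full float precision. Intermediate values are shown rounded, and a lone final rounding to 4 significant digits.
Restated in SI base units: W = 2.582 N, H = 7.469e+08 Pa, K = 1.993e-04.
The Archard volume V = K·W·L/H = 1.993e-04 · 2.582 · 183.9 / 7.469e+08 = 1.267e-10 m³.

value=1.267e-10 m^3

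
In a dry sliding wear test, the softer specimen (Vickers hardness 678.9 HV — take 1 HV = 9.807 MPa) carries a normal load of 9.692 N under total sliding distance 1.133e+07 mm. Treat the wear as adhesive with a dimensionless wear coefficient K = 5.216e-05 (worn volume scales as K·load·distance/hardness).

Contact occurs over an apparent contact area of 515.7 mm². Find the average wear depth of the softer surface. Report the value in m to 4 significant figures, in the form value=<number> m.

The intermediates are shown rounded; all working math carries full float precision; a single final rounding to 4 significant figures.
Convert: Distance L = 1.133e+07 mm = 1.133e+04 m.
Convert: Hardness H = 678.9 HV × 9.807 MPa/HV = 6658 MPa = 6.658e+09 Pa.
Convert: Contact area A = 515.7 mm² = 5.157e-04 m².
Working in SI base units: W = 9.692 N, H = 6.658e+09 Pa, K = 5.216e-05.
Archard relation: V = K·W·L/H = 5.216e-05 · 9.692 · 1.133e+04 / 6.658e+09 = 8.603e-10 m³.
Depth h = V/A = 8.603e-10 / 5.157e-04 = 1.668e-06 m.

value=1.668e-06 m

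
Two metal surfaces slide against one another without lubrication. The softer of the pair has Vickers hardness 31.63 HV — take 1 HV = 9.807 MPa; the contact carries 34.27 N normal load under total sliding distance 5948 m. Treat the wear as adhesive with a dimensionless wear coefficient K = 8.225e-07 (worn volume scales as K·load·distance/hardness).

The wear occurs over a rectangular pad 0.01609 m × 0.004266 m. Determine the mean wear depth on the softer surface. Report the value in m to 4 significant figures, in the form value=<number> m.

All arithmetic keeps full precision — the intermediates are displayed rounded — rounded just once to four significant figures.
Convert: Hardness H = 31.63 HV × 9.807 MPa/HV = 310.2 MPa = 3.102e+08 Pa.
Convert: Contact area A = 0.01609 m × 0.004266 m = 6.864e-05 m².
Expressed in SI base units: W = 34.27 N, H = 3.102e+08 Pa, K = 8.225e-07.
By Archard's law, V = K·W·L/H = 8.225e-07 · 34.27 · 5948 / 3.102e+08 = 5.405e-10 m³.
Average depth h = V/A = 5.405e-10 / 6.864e-05 = 7.874e-06 m.

value=7.874e-06 m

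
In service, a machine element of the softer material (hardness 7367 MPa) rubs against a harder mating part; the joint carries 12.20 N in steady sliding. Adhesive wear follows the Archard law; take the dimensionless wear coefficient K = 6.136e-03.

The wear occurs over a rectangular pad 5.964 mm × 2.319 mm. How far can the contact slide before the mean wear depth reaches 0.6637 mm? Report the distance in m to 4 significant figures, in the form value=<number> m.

value=903.3 m

The algebra runs at exact precision — intermediates appear rounded — one final rounding, at 4 significant digits.
Convert: Hardness H = 7367 MPa = 7.367e+09 Pa.
Convert: Pad sides 5.964 mm × 2.319 mm = 0.005964 m × 0.002319 m. Contact area A = 0.005964 m × 0.002319 m = 1.383e-05 m².
Convert: Depth limit h_lim = 0.6637 mm = 6.637e-04 m.
Restated in SI base units: W = 12.20 N, H = 7.367e+09 Pa, K = 6.136e-03.
Permissible volume V_lim = h_lim·A = 6.637e-04 · 1.383e-05 = 9.179e-09 m³.
Life L = V_lim·H/(K·W) = 9.179e-09 · 7.367e+09 / (6.136e-03 · 12.20) = 903.3 m.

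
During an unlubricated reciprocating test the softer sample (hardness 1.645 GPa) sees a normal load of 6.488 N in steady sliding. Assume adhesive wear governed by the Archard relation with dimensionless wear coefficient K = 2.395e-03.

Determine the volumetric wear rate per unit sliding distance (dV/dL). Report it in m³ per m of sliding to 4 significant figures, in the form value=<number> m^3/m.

Each operation runs at full precision, and intermediates appear rounded, and rounded once at the end, at 4 significant digits.
Convert: Hardness H = 1.645 GPa = 1.645e+09 Pa.
Working in SI base units: W = 6.488 N, H = 1.645e+09 Pa, K = 2.395e-03.
Wear rate dV/dL = K·W/H — distance-free: 2.395e-03 · 6.488 / 1.645e+09 = 9.446e-12 m³/m.

value=9.446e-12 m^3/m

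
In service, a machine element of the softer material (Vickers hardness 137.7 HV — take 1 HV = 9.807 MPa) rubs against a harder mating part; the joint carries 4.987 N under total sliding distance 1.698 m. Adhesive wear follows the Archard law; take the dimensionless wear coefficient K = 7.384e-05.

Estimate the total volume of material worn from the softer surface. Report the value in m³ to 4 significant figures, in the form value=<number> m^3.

value=4.630e-13 m^3

Intermediate values are printed rounded. Every step holds full float precision — a lone final rounding to 4 significant digits.
Hardness H = 137.7 HV × 9.807 MPa/HV = 1350 MPa = 1.350e+09 Pa.
Restated in SI base units: W = 4.987 N, H = 1.350e+09 Pa, K = 7.384e-05.
Wear volume V = K·W·L/H = 7.384e-05 · 4.987 · 1.698 / 1.350e+09 = 4.630e-13 m³.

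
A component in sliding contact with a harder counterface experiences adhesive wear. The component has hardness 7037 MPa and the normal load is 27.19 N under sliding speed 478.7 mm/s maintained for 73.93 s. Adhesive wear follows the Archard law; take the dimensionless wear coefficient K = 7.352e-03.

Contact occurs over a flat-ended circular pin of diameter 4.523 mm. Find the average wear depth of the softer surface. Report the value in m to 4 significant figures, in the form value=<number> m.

The algebra runs at full precision. Intermediates are printed rounded; a single final rounding: four significant figures.
Convert: Sliding speed v = 478.7 mm/s = 0.4787 m/s. Path length L = v·t = 0.4787 m/s × 73.93 s = 35.39 m.
Convert: Hardness H = 7037 MPa = 7.037e+09 Pa.
Convert: Pin diameter d = 4.523 mm = 0.004523 m. Contact area A = π·d²/4 = π·(0.004523 m)²/4 = 1.607e-05 m².
SI base units throughout: W = 27.19 N, H = 7.037e+09 Pa, K = 7.352e-03.
Volume removed: V = K·W·L/H = 7.352e-03 · 27.19 · 35.39 / 7.037e+09 = 1.005e-09 m³.
Mean wear depth h = V/A = 1.005e-09 / 1.607e-05 = 6.257e-05 m.

value=6.257e-05 m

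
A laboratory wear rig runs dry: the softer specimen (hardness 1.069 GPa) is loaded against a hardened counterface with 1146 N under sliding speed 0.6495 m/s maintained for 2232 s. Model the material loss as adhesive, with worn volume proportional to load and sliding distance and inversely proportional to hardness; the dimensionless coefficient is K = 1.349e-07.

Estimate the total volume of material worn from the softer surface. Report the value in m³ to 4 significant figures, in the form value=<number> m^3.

The intermediates are shown rounded — all working math runs at full float precision, and a lone final rounding to 4 significant digits.
Sliding distance L = v·t = 0.6495 m/s × 2232 s = 1450 m.
Hardness H = 1.069 GPa = 1.069e+09 Pa.
As SI base values: W = 1146 N, H = 1.069e+09 Pa, K = 1.349e-07.
Volume removed: V = K·W·L/H = 1.349e-07 · 1146 · 1450 / 1.069e+09 = 2.096e-10 m³.

value=2.096e-10 m^3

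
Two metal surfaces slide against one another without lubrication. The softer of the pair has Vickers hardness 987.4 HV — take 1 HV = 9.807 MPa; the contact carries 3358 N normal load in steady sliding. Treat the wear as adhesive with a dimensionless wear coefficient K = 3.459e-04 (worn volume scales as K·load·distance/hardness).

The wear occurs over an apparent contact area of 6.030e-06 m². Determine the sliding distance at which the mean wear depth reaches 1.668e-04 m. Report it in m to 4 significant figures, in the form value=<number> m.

The algebra runs at full float precision. Intermediates are displayed rounded; rounded once at the end to four significant digits.
Hardness H = 987.4 HV × 9.807 MPa/HV = 9683 MPa = 9.683e+09 Pa.
Working in SI base units: W = 3358 N, H = 9.683e+09 Pa, K = 3.459e-04.
Limit volume V_lim = h_lim·A = 1.668e-04 · 6.030e-06 = 1.006e-09 m³.
Life L = V_lim·H/(K·W) = 1.006e-09 · 9.683e+09 / (3.459e-04 · 3358) = 8.385 m.

value=8.385 m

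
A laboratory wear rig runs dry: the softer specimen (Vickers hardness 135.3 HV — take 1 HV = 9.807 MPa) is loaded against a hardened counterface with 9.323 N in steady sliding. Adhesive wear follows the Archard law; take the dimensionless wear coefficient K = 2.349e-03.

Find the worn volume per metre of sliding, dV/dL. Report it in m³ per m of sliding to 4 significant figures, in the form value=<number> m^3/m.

value=1.650e-11 m^3/m

Every step maintains full precision; the intermediates are shown rounded, and one last rounding to four significant digits.
Hardness H = 135.3 HV × 9.807 MPa/HV = 1327 MPa = 1.327e+09 Pa.
As SI base values: W = 9.323 N, H = 1.327e+09 Pa, K = 2.349e-03.
Sliding wear rate dV/dL = K·W/H: 2.349e-03 · 9.323 / 1.327e+09 = 1.650e-11 m³/m.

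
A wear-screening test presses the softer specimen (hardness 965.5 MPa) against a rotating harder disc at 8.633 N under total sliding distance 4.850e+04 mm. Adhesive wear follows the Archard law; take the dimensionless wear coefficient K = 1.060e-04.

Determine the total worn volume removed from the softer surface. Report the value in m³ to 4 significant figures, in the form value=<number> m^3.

value=4.597e-11 m^3

All working math carries full float precision. Quoted intermediates are rounded — one last rounding, at four significant digits.
Convert: Sliding distance L = 4.850e+04 mm = 48.50 m.
Convert: Hardness H = 965.5 MPa = 9.655e+08 Pa.
Collected in SI base units: W = 8.633 N, H = 9.655e+08 Pa, K = 1.060e-04.
Worn volume V = K·W·L/H = 1.060e-04 · 8.633 · 48.50 / 9.655e+08 = 4.597e-11 m³.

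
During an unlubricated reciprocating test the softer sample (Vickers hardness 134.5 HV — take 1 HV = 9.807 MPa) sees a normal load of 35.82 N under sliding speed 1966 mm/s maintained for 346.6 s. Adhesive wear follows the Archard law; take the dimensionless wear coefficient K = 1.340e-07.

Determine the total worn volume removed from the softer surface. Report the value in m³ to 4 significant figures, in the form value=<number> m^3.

The intermediates are printed rounded — all working math runs at full precision. Rounded once at the end: four significant figures.
Sliding speed v = 1966 mm/s = 1.966 m/s. Total distance L = v·t = 1.966 m/s × 346.6 s = 681.4 m.
Hardness H = 134.5 HV × 9.807 MPa/HV = 1319 MPa = 1.319e+09 Pa.
In SI base units, W = 35.82 N, H = 1.319e+09 Pa, K = 1.340e-07.
Volume removed: V = K·W·L/H = 1.340e-07 · 35.82 · 681.4 / 1.319e+09 = 2.480e-12 m³.

value=2.480e-12 m^3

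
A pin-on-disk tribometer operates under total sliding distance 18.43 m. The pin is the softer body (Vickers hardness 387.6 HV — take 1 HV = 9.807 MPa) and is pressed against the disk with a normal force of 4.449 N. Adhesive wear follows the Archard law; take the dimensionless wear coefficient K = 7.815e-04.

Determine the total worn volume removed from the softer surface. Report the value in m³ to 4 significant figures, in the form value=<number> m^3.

value=1.686e-11 m^3

The intermediates appear rounded; all working math keeps exact precision — one final rounding: four significant digits.
Hardness H = 387.6 HV × 9.807 MPa/HV = 3801 MPa = 3.801e+09 Pa.
Restated in SI base units: W = 4.449 N, H = 3.801e+09 Pa, K = 7.815e-04.
The Archard volume V = K·W·L/H = 7.815e-04 · 4.449 · 18.43 / 3.801e+09 = 1.686e-11 m³.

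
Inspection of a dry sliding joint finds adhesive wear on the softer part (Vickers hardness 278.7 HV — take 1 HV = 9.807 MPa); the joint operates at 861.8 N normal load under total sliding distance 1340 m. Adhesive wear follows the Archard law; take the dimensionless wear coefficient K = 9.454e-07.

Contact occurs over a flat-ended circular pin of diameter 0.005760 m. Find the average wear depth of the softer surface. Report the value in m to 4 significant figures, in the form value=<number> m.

Each operation runs at full float precision. Intermediate values are printed rounded. Rounded just once: four significant figures.
Hardness H = 278.7 HV × 9.807 MPa/HV = 2733 MPa = 2.733e+09 Pa.
Contact area A = π·d²/4 = π·(0.005760 m)²/4 = 2.606e-05 m².
Restated in SI base units: W = 861.8 N, H = 2.733e+09 Pa, K = 9.454e-07.
Wear volume V = K·W·L/H = 9.454e-07 · 861.8 · 1340 / 2.733e+09 = 3.994e-10 m³.
Depth h = V/A = 3.994e-10 / 2.606e-05 = 1.533e-05 m.

value=1.533e-05 m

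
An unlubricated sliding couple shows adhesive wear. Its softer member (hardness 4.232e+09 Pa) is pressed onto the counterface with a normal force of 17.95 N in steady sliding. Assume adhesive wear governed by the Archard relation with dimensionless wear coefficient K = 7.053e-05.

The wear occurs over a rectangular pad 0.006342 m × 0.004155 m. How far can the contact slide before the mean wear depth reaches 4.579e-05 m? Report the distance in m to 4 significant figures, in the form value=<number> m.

value=4033 m

All arithmetic keeps exact precision; the intermediates are shown rounded, and rounded once at the end: four significant digits.
Convert: Contact area A = 0.006342 m × 0.004155 m = 2.635e-05 m².
In SI base units: W = 17.95 N, H = 4.232e+09 Pa, K = 7.053e-05.
Wearable volume V_lim = h_lim·A = 4.579e-05 · 2.635e-05 = 1.207e-09 m³.
Life L = V_lim·H/(K·W) = 1.207e-09 · 4.232e+09 / (7.053e-05 · 17.95) = 4033 m.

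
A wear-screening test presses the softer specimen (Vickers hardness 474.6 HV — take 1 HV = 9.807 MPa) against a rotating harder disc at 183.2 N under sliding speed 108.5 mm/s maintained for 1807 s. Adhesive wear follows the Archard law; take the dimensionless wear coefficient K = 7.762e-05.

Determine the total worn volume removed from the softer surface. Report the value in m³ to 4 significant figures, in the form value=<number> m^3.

The algebra holds full precision. Intermediate values appear rounded, and one final rounding to 4 significant digits.
Sliding speed v = 108.5 mm/s = 0.1085 m/s. Distance L = v·t = 0.1085 m/s × 1807 s = 196.1 m.
Hardness H = 474.6 HV × 9.807 MPa/HV = 4654 MPa = 4.654e+09 Pa.
SI base units throughout: W = 183.2 N, H = 4.654e+09 Pa, K = 7.762e-05.
Archard relation: V = K·W·L/H = 7.762e-05 · 183.2 · 196.1 / 4.654e+09 = 5.990e-10 m³.

value=5.990e-10 m^3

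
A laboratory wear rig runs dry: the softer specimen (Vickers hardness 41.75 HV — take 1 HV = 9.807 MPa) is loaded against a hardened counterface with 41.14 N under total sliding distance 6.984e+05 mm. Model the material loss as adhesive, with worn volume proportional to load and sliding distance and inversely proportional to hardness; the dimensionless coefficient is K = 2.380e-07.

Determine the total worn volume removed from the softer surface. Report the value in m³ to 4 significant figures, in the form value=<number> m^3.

Intermediates appear rounded, and every step holds exact precision; a single final rounding, at 4 significant digits.
Distance covered L = 6.984e+05 mm = 698.4 m.
Hardness H = 41.75 HV × 9.807 MPa/HV = 409.4 MPa = 4.094e+08 Pa.
Expressed in SI base units: W = 41.14 N, H = 4.094e+08 Pa, K = 2.380e-07.
Archard volume V = K·W·L/H = 2.380e-07 · 41.14 · 698.4 / 4.094e+08 = 1.670e-11 m³.

value=1.670e-11 m^3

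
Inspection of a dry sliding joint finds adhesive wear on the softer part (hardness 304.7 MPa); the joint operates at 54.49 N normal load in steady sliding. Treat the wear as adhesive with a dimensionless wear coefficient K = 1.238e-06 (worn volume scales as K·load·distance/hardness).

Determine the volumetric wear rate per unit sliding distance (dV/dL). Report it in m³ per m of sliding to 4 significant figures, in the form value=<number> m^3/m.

value=2.214e-13 m^3/m

Quoted intermediates are rounded — the algebra carries full float precision; one final rounding: 4 significant digits.
Hardness H = 304.7 MPa = 3.047e+08 Pa.
In SI base units: W = 54.49 N, H = 3.047e+08 Pa, K = 1.238e-06.
Sliding wear rate dV/dL = K·W/H — distance-free: 1.238e-06 · 54.49 / 3.047e+08 = 2.214e-13 m³/m.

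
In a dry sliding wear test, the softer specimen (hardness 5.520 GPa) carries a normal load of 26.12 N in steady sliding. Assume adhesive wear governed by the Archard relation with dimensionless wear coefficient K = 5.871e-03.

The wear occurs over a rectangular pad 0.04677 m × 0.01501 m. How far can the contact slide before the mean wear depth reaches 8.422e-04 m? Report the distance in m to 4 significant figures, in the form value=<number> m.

Quoted intermediates are rounded, and the computation runs at exact precision, and rounded once at the end: four significant digits.
Convert: Hardness H = 5.520 GPa = 5.520e+09 Pa.
Convert: Contact area A = 0.04677 m × 0.01501 m = 7.020e-04 m².
As SI base values: W = 26.12 N, H = 5.520e+09 Pa, K = 5.871e-03.
Volume at the limit: V_lim = h_lim·A = 8.422e-04 · 7.020e-04 = 5.912e-07 m³.
Inverting, life L = V_lim·H/(K·W) = 5.912e-07 · 5.520e+09 / (5.871e-03 · 26.12) = 2.128e+04 m.

value=2.128e+04 m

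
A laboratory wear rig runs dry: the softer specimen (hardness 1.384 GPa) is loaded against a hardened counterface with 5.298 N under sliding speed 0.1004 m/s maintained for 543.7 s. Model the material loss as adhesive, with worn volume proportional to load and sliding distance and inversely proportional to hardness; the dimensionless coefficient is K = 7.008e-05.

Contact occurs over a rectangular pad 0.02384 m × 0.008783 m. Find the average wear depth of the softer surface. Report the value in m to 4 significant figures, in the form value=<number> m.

value=6.994e-08 m

The computation carries exact precision, and printed values are rounded; one last rounding: 4 significant digits.
The distance L = v·t = 0.1004 m/s × 543.7 s = 54.59 m.
Hardness H = 1.384 GPa = 1.384e+09 Pa.
Contact area A = 0.02384 m × 0.008783 m = 2.094e-04 m².
Collected in SI base units: W = 5.298 N, H = 1.384e+09 Pa, K = 7.008e-05.
Apply Archard: V = K·W·L/H = 7.008e-05 · 5.298 · 54.59 / 1.384e+09 = 1.464e-11 m³.
Wear depth h = V/A = 1.464e-11 / 2.094e-04 = 6.994e-08 m.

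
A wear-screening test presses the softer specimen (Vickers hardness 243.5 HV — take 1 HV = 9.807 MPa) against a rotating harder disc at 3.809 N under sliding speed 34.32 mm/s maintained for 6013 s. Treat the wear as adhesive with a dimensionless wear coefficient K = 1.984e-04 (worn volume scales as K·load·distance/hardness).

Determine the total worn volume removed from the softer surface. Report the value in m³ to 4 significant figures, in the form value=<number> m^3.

value=6.531e-11 m^3

All arithmetic runs at full float precision. Intermediates are displayed rounded; one last rounding: four significant figures.
Convert: Sliding speed v = 34.32 mm/s = 0.03432 m/s. The distance L = v·t = 0.03432 m/s × 6013 s = 206.4 m.
Convert: Hardness H = 243.5 HV × 9.807 MPa/HV = 2388 MPa = 2.388e+09 Pa.
Expressed in SI base units: W = 3.809 N, H = 2.388e+09 Pa, K = 1.984e-04.
Archard volume V = K·W·L/H = 1.984e-04 · 3.809 · 206.4 / 2.388e+09 = 6.531e-11 m³.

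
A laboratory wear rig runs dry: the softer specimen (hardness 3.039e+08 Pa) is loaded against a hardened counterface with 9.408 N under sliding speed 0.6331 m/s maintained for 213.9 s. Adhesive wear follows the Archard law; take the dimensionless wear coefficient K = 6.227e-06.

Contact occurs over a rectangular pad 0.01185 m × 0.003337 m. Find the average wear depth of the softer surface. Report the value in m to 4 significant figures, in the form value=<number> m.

value=6.602e-07 m

Intermediates appear rounded; the algebra maintains exact precision — one last rounding: 4 significant digits.
Convert: Sliding distance L = v·t = 0.6331 m/s × 213.9 s = 135.4 m.
Convert: Contact area A = 0.01185 m × 0.003337 m = 3.954e-05 m².
In SI base units, W = 9.408 N, H = 3.039e+08 Pa, K = 6.227e-06.
Worn volume V = K·W·L/H = 6.227e-06 · 9.408 · 135.4 / 3.039e+08 = 2.611e-11 m³.
Mean depth h = V/A = 2.611e-11 / 3.954e-05 = 6.602e-07 m.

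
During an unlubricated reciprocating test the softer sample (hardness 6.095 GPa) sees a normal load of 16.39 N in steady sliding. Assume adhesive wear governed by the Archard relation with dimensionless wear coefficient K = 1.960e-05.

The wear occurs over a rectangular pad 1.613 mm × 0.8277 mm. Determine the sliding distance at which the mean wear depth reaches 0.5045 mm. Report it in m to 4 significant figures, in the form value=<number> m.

Intermediates are displayed rounded — all arithmetic runs at exact precision. Rounded once at the end: four significant digits.
Hardness H = 6.095 GPa = 6.095e+09 Pa.
Pad sides 1.613 mm × 0.8277 mm = 1.613e-03 m × 8.277e-04 m. Contact area A = 1.613e-03 m × 8.277e-04 m = 1.335e-06 m².
Depth limit h_lim = 0.5045 mm = 5.045e-04 m.
As SI base values: W = 16.39 N, H = 6.095e+09 Pa, K = 1.960e-05.
Wearable volume V_lim = h_lim·A = 5.045e-04 · 1.335e-06 = 6.735e-10 m³.
Life L = V_lim·H/(K·W) = 6.735e-10 · 6.095e+09 / (1.960e-05 · 16.39) = 1.278e+04 m.

value=1.278e+04 m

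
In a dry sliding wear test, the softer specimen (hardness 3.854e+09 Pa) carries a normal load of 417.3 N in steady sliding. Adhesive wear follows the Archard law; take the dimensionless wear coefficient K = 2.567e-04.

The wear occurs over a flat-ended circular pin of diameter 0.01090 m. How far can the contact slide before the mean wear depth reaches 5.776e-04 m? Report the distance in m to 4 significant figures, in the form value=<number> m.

Every step keeps full float precision. Shown intermediates are rounded; a single final rounding, at four significant digits.
Convert: Contact area A = π·d²/4 = π·(0.01090 m)²/4 = 9.331e-05 m².
Working in SI base units: W = 417.3 N, H = 3.854e+09 Pa, K = 2.567e-04.
Wearable volume V_lim = h_lim·A = 5.776e-04 · 9.331e-05 = 5.390e-08 m³.
Inverting, life L = V_lim·H/(K·W) = 5.390e-08 · 3.854e+09 / (2.567e-04 · 417.3) = 1939 m.

value=1939 m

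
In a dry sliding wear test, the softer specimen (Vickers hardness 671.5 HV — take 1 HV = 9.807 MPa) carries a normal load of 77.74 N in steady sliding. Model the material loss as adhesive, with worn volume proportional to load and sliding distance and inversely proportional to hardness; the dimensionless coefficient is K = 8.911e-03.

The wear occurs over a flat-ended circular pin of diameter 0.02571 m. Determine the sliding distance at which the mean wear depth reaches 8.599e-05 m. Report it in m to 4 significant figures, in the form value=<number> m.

value=424.4 m

The computation keeps full precision, and displayed values are rounded — a single final rounding to four significant digits.
Convert: Hardness H = 671.5 HV × 9.807 MPa/HV = 6585 MPa = 6.585e+09 Pa.
Convert: Contact area A = π·d²/4 = π·(0.02571 m)²/4 = 5.192e-04 m².
Restated in SI base units: W = 77.74 N, H = 6.585e+09 Pa, K = 8.911e-03.
At the depth limit, V_lim = h_lim·A = 8.599e-05 · 5.192e-04 = 4.464e-08 m³.
Sliding life L = V_lim·H/(K·W) = 4.464e-08 · 6.585e+09 / (8.911e-03 · 77.74) = 424.4 m.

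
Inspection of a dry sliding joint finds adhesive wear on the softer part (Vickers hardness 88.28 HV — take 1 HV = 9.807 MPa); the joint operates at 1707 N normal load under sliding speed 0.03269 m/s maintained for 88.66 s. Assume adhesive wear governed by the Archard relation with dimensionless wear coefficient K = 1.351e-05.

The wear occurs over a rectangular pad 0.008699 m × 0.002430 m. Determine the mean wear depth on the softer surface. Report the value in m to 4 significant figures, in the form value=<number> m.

value=3.652e-06 m

The algebra runs at exact precision — printed values are rounded — a lone final rounding to 4 significant figures.
Sliding distance L = v·t = 0.03269 m/s × 88.66 s = 2.898 m.
Hardness H = 88.28 HV × 9.807 MPa/HV = 865.8 MPa = 8.658e+08 Pa.
Contact area A = 0.008699 m × 0.002430 m = 2.114e-05 m².
SI base units throughout: W = 1707 N, H = 8.658e+08 Pa, K = 1.351e-05.
Archard volume V = K·W·L/H = 1.351e-05 · 1707 · 2.898 / 8.658e+08 = 7.720e-11 m³.
Mean depth h = V/A = 7.720e-11 / 2.114e-05 = 3.652e-06 m.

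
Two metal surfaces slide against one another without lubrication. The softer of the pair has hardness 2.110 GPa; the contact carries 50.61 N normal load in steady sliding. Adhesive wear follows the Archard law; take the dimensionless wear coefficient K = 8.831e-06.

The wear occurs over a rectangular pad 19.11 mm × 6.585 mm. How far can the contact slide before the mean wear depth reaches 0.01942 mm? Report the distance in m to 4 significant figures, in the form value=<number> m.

Each operation runs at full precision. Intermediate values are shown rounded; one last rounding to 4 significant figures.
Convert: Hardness H = 2.110 GPa = 2.110e+09 Pa.
Convert: Pad sides 19.11 mm × 6.585 mm = 0.01911 m × 0.006585 m. Contact area A = 0.01911 m × 0.006585 m = 1.258e-04 m².
Convert: Depth limit h_lim = 0.01942 mm = 1.942e-05 m.
Expressed in SI base units: W = 50.61 N, H = 2.110e+09 Pa, K = 8.831e-06.
At the depth limit, V_lim = h_lim·A = 1.942e-05 · 1.258e-04 = 2.444e-09 m³.
Inverting, life L = V_lim·H/(K·W) = 2.444e-09 · 2.110e+09 / (8.831e-06 · 50.61) = 1.154e+04 m.

value=1.154e+04 m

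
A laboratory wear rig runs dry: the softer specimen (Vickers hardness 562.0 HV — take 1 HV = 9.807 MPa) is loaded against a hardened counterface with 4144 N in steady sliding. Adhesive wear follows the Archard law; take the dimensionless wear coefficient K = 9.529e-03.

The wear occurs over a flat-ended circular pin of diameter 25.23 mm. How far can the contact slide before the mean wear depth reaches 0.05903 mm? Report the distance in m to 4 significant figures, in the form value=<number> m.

All arithmetic holds full float precision; quoted intermediates are rounded; a lone final rounding to 4 significant digits.
Hardness H = 562.0 HV × 9.807 MPa/HV = 5512 MPa = 5.512e+09 Pa.
Pin diameter d = 25.23 mm = 0.02523 m. Contact area A = π·d²/4 = π·(0.02523 m)²/4 = 4.999e-04 m².
Depth limit h_lim = 0.05903 mm = 5.903e-05 m.
As SI base values: W = 4144 N, H = 5.512e+09 Pa, K = 9.529e-03.
Volume at the limit: V_lim = h_lim·A = 5.903e-05 · 4.999e-04 = 2.951e-08 m³.
So the life L = V_lim·H/(K·W) = 2.951e-08 · 5.512e+09 / (9.529e-03 · 4144) = 4.119 m.

value=4.119 m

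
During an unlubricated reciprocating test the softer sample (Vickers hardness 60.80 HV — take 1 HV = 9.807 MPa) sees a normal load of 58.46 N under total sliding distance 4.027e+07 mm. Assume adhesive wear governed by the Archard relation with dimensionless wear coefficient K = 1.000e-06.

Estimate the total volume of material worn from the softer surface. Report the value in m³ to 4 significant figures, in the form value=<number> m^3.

The algebra holds full float precision; quoted intermediates are rounded — a single final rounding, at 4 significant figures.
Distance L = 4.027e+07 mm = 4.027e+04 m.
Hardness H = 60.80 HV × 9.807 MPa/HV = 596.3 MPa = 5.963e+08 Pa.
Collected in SI base units: W = 58.46 N, H = 5.963e+08 Pa, K = 1.000e-06.
Volume removed: V = K·W·L/H = 1.000e-06 · 58.46 · 4.027e+04 / 5.963e+08 = 3.948e-09 m³.

value=3.948e-09 m^3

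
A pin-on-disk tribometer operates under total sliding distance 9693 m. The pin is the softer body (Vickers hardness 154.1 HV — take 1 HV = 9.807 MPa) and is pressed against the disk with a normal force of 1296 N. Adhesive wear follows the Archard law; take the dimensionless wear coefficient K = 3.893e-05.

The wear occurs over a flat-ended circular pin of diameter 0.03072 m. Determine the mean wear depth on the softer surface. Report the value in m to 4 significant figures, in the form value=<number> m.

value=4.366e-04 m

Intermediates appear rounded — each operation runs at full precision; a lone final rounding: 4 significant figures.
Hardness H = 154.1 HV × 9.807 MPa/HV = 1511 MPa = 1.511e+09 Pa.
Contact area A = π·d²/4 = π·(0.03072 m)²/4 = 7.412e-04 m².
Working in SI base units: W = 1296 N, H = 1.511e+09 Pa, K = 3.893e-05.
Wear volume V = K·W·L/H = 3.893e-05 · 1296 · 9693 / 1.511e+09 = 3.236e-07 m³.
Depth of wear h = V/A = 3.236e-07 / 7.412e-04 = 4.366e-04 m.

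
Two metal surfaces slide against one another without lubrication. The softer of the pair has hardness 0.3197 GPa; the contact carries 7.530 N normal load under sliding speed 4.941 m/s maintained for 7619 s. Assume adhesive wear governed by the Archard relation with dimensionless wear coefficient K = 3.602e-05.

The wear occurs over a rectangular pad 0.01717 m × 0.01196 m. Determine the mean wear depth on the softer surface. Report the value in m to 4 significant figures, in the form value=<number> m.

The computation keeps full precision, and displayed values are rounded — one final rounding: 4 significant digits.
Path length L = v·t = 4.941 m/s × 7619 s = 3.765e+04 m.
Hardness H = 0.3197 GPa = 3.197e+08 Pa.
Contact area A = 0.01717 m × 0.01196 m = 2.054e-04 m².
Working in SI base units: W = 7.530 N, H = 3.197e+08 Pa, K = 3.602e-05.
Archard relation: V = K·W·L/H = 3.602e-05 · 7.530 · 3.765e+04 / 3.197e+08 = 3.194e-08 m³.
Depth of wear h = V/A = 3.194e-08 / 2.054e-04 = 1.555e-04 m.

value=1.555e-04 m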